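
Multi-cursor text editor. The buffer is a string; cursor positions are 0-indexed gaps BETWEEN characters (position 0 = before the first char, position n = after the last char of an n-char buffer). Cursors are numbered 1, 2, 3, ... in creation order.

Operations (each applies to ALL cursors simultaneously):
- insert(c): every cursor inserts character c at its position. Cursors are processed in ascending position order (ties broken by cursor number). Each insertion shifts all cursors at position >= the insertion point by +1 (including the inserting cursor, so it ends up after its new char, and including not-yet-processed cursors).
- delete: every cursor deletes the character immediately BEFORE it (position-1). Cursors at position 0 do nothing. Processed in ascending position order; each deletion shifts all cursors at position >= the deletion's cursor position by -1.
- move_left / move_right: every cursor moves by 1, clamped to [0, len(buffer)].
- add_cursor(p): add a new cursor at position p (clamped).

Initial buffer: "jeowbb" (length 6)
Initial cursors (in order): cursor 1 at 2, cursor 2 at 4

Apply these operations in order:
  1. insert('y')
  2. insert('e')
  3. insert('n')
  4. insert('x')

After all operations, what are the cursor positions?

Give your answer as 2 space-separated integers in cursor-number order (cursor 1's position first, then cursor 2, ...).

Answer: 6 12

Derivation:
After op 1 (insert('y')): buffer="jeyowybb" (len 8), cursors c1@3 c2@6, authorship ..1..2..
After op 2 (insert('e')): buffer="jeyeowyebb" (len 10), cursors c1@4 c2@8, authorship ..11..22..
After op 3 (insert('n')): buffer="jeyenowyenbb" (len 12), cursors c1@5 c2@10, authorship ..111..222..
After op 4 (insert('x')): buffer="jeyenxowyenxbb" (len 14), cursors c1@6 c2@12, authorship ..1111..2222..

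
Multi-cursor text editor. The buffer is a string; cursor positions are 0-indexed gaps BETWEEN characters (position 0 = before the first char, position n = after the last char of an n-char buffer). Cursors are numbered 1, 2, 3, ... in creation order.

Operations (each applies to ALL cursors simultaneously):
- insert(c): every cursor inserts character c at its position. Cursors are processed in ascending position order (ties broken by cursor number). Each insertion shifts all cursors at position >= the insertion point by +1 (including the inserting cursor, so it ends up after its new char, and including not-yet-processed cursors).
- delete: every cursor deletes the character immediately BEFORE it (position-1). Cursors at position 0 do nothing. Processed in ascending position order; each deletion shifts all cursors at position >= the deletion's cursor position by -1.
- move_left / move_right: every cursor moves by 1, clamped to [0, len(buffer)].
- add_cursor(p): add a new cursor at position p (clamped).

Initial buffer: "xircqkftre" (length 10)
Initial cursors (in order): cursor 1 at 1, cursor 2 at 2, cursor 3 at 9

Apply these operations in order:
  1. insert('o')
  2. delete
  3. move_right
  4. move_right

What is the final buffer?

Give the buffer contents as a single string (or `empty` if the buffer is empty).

Answer: xircqkftre

Derivation:
After op 1 (insert('o')): buffer="xoiorcqkftroe" (len 13), cursors c1@2 c2@4 c3@12, authorship .1.2.......3.
After op 2 (delete): buffer="xircqkftre" (len 10), cursors c1@1 c2@2 c3@9, authorship ..........
After op 3 (move_right): buffer="xircqkftre" (len 10), cursors c1@2 c2@3 c3@10, authorship ..........
After op 4 (move_right): buffer="xircqkftre" (len 10), cursors c1@3 c2@4 c3@10, authorship ..........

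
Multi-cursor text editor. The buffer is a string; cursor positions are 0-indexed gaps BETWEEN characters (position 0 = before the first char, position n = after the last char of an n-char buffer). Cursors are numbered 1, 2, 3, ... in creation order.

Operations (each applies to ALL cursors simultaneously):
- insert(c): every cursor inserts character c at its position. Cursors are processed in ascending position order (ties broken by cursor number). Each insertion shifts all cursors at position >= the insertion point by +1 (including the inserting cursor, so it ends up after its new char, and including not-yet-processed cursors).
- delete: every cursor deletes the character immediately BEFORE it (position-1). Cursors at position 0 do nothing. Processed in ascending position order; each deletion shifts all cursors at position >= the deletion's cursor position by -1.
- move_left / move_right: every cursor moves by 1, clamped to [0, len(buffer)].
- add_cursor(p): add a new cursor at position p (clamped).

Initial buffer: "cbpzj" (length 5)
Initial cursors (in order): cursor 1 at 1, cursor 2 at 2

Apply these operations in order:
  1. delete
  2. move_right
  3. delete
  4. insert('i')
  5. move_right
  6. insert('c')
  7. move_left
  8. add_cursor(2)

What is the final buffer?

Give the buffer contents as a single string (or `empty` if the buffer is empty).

Answer: iizccj

Derivation:
After op 1 (delete): buffer="pzj" (len 3), cursors c1@0 c2@0, authorship ...
After op 2 (move_right): buffer="pzj" (len 3), cursors c1@1 c2@1, authorship ...
After op 3 (delete): buffer="zj" (len 2), cursors c1@0 c2@0, authorship ..
After op 4 (insert('i')): buffer="iizj" (len 4), cursors c1@2 c2@2, authorship 12..
After op 5 (move_right): buffer="iizj" (len 4), cursors c1@3 c2@3, authorship 12..
After op 6 (insert('c')): buffer="iizccj" (len 6), cursors c1@5 c2@5, authorship 12.12.
After op 7 (move_left): buffer="iizccj" (len 6), cursors c1@4 c2@4, authorship 12.12.
After op 8 (add_cursor(2)): buffer="iizccj" (len 6), cursors c3@2 c1@4 c2@4, authorship 12.12.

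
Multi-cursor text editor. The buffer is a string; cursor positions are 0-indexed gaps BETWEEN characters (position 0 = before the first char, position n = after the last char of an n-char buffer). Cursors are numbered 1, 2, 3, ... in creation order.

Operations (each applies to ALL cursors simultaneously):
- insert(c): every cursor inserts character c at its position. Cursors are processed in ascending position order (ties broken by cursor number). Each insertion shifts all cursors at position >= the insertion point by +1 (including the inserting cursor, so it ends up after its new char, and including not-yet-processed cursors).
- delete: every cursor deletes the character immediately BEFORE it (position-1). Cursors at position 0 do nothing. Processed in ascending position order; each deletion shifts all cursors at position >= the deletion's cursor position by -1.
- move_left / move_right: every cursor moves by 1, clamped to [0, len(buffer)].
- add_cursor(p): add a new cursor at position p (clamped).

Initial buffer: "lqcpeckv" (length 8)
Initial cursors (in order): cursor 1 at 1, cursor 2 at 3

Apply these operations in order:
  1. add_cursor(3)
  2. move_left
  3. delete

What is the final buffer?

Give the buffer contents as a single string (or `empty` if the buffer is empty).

After op 1 (add_cursor(3)): buffer="lqcpeckv" (len 8), cursors c1@1 c2@3 c3@3, authorship ........
After op 2 (move_left): buffer="lqcpeckv" (len 8), cursors c1@0 c2@2 c3@2, authorship ........
After op 3 (delete): buffer="cpeckv" (len 6), cursors c1@0 c2@0 c3@0, authorship ......

Answer: cpeckv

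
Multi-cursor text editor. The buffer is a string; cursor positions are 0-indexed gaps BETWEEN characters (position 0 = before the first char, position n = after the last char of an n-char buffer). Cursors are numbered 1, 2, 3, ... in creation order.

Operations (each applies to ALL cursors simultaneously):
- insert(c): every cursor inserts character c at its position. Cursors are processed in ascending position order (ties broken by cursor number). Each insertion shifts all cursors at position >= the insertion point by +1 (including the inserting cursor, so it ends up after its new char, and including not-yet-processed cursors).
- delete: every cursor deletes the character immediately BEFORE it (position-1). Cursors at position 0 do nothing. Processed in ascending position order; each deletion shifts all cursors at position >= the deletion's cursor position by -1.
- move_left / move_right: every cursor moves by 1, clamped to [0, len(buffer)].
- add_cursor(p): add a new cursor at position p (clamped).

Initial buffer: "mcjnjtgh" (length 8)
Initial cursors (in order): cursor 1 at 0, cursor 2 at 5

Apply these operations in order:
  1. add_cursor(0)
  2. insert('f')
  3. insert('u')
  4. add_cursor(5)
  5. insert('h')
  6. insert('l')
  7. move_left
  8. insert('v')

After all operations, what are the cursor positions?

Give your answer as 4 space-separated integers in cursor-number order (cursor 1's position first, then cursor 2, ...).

Answer: 9 22 9 13

Derivation:
After op 1 (add_cursor(0)): buffer="mcjnjtgh" (len 8), cursors c1@0 c3@0 c2@5, authorship ........
After op 2 (insert('f')): buffer="ffmcjnjftgh" (len 11), cursors c1@2 c3@2 c2@8, authorship 13.....2...
After op 3 (insert('u')): buffer="ffuumcjnjfutgh" (len 14), cursors c1@4 c3@4 c2@11, authorship 1313.....22...
After op 4 (add_cursor(5)): buffer="ffuumcjnjfutgh" (len 14), cursors c1@4 c3@4 c4@5 c2@11, authorship 1313.....22...
After op 5 (insert('h')): buffer="ffuuhhmhcjnjfuhtgh" (len 18), cursors c1@6 c3@6 c4@8 c2@15, authorship 131313.4....222...
After op 6 (insert('l')): buffer="ffuuhhllmhlcjnjfuhltgh" (len 22), cursors c1@8 c3@8 c4@11 c2@19, authorship 13131313.44....2222...
After op 7 (move_left): buffer="ffuuhhllmhlcjnjfuhltgh" (len 22), cursors c1@7 c3@7 c4@10 c2@18, authorship 13131313.44....2222...
After op 8 (insert('v')): buffer="ffuuhhlvvlmhvlcjnjfuhvltgh" (len 26), cursors c1@9 c3@9 c4@13 c2@22, authorship 1313131133.444....22222...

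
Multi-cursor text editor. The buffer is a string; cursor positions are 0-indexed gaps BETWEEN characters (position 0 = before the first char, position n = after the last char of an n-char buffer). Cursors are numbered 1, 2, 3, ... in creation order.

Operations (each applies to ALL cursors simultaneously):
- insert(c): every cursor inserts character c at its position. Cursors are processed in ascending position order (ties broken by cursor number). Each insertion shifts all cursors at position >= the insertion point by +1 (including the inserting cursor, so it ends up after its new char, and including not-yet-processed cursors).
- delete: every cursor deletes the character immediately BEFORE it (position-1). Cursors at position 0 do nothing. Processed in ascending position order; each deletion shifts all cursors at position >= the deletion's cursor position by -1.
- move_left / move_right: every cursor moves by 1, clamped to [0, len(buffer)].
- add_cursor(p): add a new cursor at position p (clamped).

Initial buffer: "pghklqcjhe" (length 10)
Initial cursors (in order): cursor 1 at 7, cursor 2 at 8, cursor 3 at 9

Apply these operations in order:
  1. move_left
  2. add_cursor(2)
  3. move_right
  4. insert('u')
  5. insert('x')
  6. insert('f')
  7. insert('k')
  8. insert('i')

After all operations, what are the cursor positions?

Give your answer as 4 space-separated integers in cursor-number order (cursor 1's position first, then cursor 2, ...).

Answer: 17 23 29 8

Derivation:
After op 1 (move_left): buffer="pghklqcjhe" (len 10), cursors c1@6 c2@7 c3@8, authorship ..........
After op 2 (add_cursor(2)): buffer="pghklqcjhe" (len 10), cursors c4@2 c1@6 c2@7 c3@8, authorship ..........
After op 3 (move_right): buffer="pghklqcjhe" (len 10), cursors c4@3 c1@7 c2@8 c3@9, authorship ..........
After op 4 (insert('u')): buffer="pghuklqcujuhue" (len 14), cursors c4@4 c1@9 c2@11 c3@13, authorship ...4....1.2.3.
After op 5 (insert('x')): buffer="pghuxklqcuxjuxhuxe" (len 18), cursors c4@5 c1@11 c2@14 c3@17, authorship ...44....11.22.33.
After op 6 (insert('f')): buffer="pghuxfklqcuxfjuxfhuxfe" (len 22), cursors c4@6 c1@13 c2@17 c3@21, authorship ...444....111.222.333.
After op 7 (insert('k')): buffer="pghuxfkklqcuxfkjuxfkhuxfke" (len 26), cursors c4@7 c1@15 c2@20 c3@25, authorship ...4444....1111.2222.3333.
After op 8 (insert('i')): buffer="pghuxfkiklqcuxfkijuxfkihuxfkie" (len 30), cursors c4@8 c1@17 c2@23 c3@29, authorship ...44444....11111.22222.33333.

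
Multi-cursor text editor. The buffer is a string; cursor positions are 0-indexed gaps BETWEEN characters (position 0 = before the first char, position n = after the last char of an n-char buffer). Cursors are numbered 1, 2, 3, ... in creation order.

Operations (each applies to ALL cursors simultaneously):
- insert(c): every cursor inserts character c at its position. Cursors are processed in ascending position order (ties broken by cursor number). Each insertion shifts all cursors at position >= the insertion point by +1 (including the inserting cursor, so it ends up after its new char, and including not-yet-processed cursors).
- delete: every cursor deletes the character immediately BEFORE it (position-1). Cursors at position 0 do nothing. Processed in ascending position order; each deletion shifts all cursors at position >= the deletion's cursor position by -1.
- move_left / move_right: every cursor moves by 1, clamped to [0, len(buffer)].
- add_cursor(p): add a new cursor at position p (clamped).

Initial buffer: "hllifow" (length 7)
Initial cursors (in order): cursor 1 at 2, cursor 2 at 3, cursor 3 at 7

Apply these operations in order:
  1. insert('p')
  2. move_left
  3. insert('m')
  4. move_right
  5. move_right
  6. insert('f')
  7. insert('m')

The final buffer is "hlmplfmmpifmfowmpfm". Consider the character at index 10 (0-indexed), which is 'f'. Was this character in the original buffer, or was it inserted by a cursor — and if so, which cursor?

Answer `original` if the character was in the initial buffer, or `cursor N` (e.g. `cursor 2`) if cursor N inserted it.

After op 1 (insert('p')): buffer="hlplpifowp" (len 10), cursors c1@3 c2@5 c3@10, authorship ..1.2....3
After op 2 (move_left): buffer="hlplpifowp" (len 10), cursors c1@2 c2@4 c3@9, authorship ..1.2....3
After op 3 (insert('m')): buffer="hlmplmpifowmp" (len 13), cursors c1@3 c2@6 c3@12, authorship ..11.22....33
After op 4 (move_right): buffer="hlmplmpifowmp" (len 13), cursors c1@4 c2@7 c3@13, authorship ..11.22....33
After op 5 (move_right): buffer="hlmplmpifowmp" (len 13), cursors c1@5 c2@8 c3@13, authorship ..11.22....33
After op 6 (insert('f')): buffer="hlmplfmpiffowmpf" (len 16), cursors c1@6 c2@10 c3@16, authorship ..11.122.2...333
After op 7 (insert('m')): buffer="hlmplfmmpifmfowmpfm" (len 19), cursors c1@7 c2@12 c3@19, authorship ..11.1122.22...3333
Authorship (.=original, N=cursor N): . . 1 1 . 1 1 2 2 . 2 2 . . . 3 3 3 3
Index 10: author = 2

Answer: cursor 2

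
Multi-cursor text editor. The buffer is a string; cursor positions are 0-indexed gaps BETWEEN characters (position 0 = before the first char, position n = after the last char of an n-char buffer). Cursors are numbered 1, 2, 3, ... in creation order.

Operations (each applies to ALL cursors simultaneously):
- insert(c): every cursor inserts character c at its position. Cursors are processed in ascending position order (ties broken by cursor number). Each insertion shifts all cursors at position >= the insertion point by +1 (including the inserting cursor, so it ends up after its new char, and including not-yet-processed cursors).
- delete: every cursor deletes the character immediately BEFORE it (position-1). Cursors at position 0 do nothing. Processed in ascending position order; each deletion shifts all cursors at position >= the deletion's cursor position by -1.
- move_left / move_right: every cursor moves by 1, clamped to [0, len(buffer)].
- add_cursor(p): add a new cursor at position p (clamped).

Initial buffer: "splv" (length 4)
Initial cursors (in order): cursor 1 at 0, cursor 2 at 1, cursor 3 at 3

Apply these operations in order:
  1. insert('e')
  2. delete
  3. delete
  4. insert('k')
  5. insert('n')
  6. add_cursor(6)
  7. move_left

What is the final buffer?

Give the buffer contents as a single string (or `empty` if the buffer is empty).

Answer: kknnpknv

Derivation:
After op 1 (insert('e')): buffer="eseplev" (len 7), cursors c1@1 c2@3 c3@6, authorship 1.2..3.
After op 2 (delete): buffer="splv" (len 4), cursors c1@0 c2@1 c3@3, authorship ....
After op 3 (delete): buffer="pv" (len 2), cursors c1@0 c2@0 c3@1, authorship ..
After op 4 (insert('k')): buffer="kkpkv" (len 5), cursors c1@2 c2@2 c3@4, authorship 12.3.
After op 5 (insert('n')): buffer="kknnpknv" (len 8), cursors c1@4 c2@4 c3@7, authorship 1212.33.
After op 6 (add_cursor(6)): buffer="kknnpknv" (len 8), cursors c1@4 c2@4 c4@6 c3@7, authorship 1212.33.
After op 7 (move_left): buffer="kknnpknv" (len 8), cursors c1@3 c2@3 c4@5 c3@6, authorship 1212.33.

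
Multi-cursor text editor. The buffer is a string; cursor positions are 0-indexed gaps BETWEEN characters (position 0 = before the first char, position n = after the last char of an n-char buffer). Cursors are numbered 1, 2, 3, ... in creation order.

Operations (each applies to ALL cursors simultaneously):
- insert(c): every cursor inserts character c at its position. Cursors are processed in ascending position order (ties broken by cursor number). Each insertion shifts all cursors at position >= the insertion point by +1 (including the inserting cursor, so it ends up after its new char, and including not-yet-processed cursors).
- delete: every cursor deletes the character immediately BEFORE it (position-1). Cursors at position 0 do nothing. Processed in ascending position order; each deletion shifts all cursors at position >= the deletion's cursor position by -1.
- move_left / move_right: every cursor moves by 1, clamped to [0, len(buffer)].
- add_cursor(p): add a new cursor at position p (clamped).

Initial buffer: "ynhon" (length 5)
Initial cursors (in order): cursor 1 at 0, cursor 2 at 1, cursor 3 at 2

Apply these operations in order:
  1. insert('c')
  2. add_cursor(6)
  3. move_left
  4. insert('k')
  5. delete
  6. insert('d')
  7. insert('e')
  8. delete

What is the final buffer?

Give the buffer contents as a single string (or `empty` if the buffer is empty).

Answer: dcydcndcdhon

Derivation:
After op 1 (insert('c')): buffer="cycnchon" (len 8), cursors c1@1 c2@3 c3@5, authorship 1.2.3...
After op 2 (add_cursor(6)): buffer="cycnchon" (len 8), cursors c1@1 c2@3 c3@5 c4@6, authorship 1.2.3...
After op 3 (move_left): buffer="cycnchon" (len 8), cursors c1@0 c2@2 c3@4 c4@5, authorship 1.2.3...
After op 4 (insert('k')): buffer="kcykcnkckhon" (len 12), cursors c1@1 c2@4 c3@7 c4@9, authorship 11.22.334...
After op 5 (delete): buffer="cycnchon" (len 8), cursors c1@0 c2@2 c3@4 c4@5, authorship 1.2.3...
After op 6 (insert('d')): buffer="dcydcndcdhon" (len 12), cursors c1@1 c2@4 c3@7 c4@9, authorship 11.22.334...
After op 7 (insert('e')): buffer="decydecndecdehon" (len 16), cursors c1@2 c2@6 c3@10 c4@13, authorship 111.222.33344...
After op 8 (delete): buffer="dcydcndcdhon" (len 12), cursors c1@1 c2@4 c3@7 c4@9, authorship 11.22.334...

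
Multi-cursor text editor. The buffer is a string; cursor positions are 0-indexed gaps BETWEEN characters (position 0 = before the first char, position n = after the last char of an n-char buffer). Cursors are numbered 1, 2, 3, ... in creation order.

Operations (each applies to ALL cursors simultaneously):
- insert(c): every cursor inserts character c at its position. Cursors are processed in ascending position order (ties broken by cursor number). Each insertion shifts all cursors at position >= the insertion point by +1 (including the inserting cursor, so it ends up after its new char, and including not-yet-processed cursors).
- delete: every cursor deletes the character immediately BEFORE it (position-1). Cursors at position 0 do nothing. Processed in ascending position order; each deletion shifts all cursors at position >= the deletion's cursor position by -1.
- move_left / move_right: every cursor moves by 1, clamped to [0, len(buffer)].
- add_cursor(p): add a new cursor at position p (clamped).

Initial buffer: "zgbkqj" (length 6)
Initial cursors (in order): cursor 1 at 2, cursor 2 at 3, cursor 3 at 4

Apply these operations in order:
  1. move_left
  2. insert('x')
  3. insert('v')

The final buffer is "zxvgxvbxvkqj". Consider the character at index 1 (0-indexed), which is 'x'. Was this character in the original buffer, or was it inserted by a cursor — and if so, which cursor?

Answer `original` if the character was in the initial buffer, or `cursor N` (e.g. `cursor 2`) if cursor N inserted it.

Answer: cursor 1

Derivation:
After op 1 (move_left): buffer="zgbkqj" (len 6), cursors c1@1 c2@2 c3@3, authorship ......
After op 2 (insert('x')): buffer="zxgxbxkqj" (len 9), cursors c1@2 c2@4 c3@6, authorship .1.2.3...
After op 3 (insert('v')): buffer="zxvgxvbxvkqj" (len 12), cursors c1@3 c2@6 c3@9, authorship .11.22.33...
Authorship (.=original, N=cursor N): . 1 1 . 2 2 . 3 3 . . .
Index 1: author = 1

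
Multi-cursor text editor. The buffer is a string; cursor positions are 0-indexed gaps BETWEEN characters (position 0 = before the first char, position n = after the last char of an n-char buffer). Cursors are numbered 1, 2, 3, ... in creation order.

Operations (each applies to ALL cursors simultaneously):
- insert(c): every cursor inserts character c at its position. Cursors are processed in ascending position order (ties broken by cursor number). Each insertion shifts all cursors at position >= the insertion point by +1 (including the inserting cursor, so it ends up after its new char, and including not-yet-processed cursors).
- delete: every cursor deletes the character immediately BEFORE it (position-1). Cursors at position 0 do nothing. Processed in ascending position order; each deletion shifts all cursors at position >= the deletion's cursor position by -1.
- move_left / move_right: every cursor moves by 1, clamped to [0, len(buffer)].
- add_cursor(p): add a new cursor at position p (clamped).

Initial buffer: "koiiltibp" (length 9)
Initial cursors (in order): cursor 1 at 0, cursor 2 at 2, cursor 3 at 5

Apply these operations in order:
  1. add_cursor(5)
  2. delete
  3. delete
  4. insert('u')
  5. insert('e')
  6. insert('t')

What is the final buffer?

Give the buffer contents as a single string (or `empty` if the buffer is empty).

After op 1 (add_cursor(5)): buffer="koiiltibp" (len 9), cursors c1@0 c2@2 c3@5 c4@5, authorship .........
After op 2 (delete): buffer="kitibp" (len 6), cursors c1@0 c2@1 c3@2 c4@2, authorship ......
After op 3 (delete): buffer="tibp" (len 4), cursors c1@0 c2@0 c3@0 c4@0, authorship ....
After op 4 (insert('u')): buffer="uuuutibp" (len 8), cursors c1@4 c2@4 c3@4 c4@4, authorship 1234....
After op 5 (insert('e')): buffer="uuuueeeetibp" (len 12), cursors c1@8 c2@8 c3@8 c4@8, authorship 12341234....
After op 6 (insert('t')): buffer="uuuueeeetttttibp" (len 16), cursors c1@12 c2@12 c3@12 c4@12, authorship 123412341234....

Answer: uuuueeeetttttibp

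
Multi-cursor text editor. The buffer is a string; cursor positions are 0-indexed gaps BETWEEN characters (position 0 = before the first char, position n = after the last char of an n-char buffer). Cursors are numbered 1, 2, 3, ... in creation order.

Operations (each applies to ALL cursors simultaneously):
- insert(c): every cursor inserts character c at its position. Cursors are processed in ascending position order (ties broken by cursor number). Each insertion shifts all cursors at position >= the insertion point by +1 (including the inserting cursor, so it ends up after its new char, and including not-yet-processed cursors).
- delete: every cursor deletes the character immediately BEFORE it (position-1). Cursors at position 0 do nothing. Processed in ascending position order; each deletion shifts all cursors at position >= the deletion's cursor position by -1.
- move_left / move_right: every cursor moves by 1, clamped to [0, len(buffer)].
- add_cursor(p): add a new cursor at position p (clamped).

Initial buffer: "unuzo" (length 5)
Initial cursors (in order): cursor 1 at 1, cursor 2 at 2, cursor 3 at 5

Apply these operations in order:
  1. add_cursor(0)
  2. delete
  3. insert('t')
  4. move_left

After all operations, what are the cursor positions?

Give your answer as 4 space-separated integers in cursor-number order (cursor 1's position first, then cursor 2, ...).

Answer: 2 2 5 2

Derivation:
After op 1 (add_cursor(0)): buffer="unuzo" (len 5), cursors c4@0 c1@1 c2@2 c3@5, authorship .....
After op 2 (delete): buffer="uz" (len 2), cursors c1@0 c2@0 c4@0 c3@2, authorship ..
After op 3 (insert('t')): buffer="tttuzt" (len 6), cursors c1@3 c2@3 c4@3 c3@6, authorship 124..3
After op 4 (move_left): buffer="tttuzt" (len 6), cursors c1@2 c2@2 c4@2 c3@5, authorship 124..3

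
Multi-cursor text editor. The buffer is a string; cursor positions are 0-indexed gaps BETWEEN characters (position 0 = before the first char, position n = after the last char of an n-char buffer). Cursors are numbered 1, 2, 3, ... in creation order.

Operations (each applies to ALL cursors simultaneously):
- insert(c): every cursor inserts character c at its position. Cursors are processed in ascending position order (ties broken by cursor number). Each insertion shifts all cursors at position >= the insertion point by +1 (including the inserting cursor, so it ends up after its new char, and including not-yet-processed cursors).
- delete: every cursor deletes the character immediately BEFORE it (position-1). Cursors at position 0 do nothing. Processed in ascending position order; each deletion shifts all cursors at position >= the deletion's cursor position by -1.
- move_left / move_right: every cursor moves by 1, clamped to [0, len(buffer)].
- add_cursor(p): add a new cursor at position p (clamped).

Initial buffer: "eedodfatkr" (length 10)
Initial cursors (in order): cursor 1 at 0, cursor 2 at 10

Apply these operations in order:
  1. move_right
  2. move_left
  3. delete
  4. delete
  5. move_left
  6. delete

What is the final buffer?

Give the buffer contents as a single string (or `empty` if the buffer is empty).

After op 1 (move_right): buffer="eedodfatkr" (len 10), cursors c1@1 c2@10, authorship ..........
After op 2 (move_left): buffer="eedodfatkr" (len 10), cursors c1@0 c2@9, authorship ..........
After op 3 (delete): buffer="eedodfatr" (len 9), cursors c1@0 c2@8, authorship .........
After op 4 (delete): buffer="eedodfar" (len 8), cursors c1@0 c2@7, authorship ........
After op 5 (move_left): buffer="eedodfar" (len 8), cursors c1@0 c2@6, authorship ........
After op 6 (delete): buffer="eedodar" (len 7), cursors c1@0 c2@5, authorship .......

Answer: eedodar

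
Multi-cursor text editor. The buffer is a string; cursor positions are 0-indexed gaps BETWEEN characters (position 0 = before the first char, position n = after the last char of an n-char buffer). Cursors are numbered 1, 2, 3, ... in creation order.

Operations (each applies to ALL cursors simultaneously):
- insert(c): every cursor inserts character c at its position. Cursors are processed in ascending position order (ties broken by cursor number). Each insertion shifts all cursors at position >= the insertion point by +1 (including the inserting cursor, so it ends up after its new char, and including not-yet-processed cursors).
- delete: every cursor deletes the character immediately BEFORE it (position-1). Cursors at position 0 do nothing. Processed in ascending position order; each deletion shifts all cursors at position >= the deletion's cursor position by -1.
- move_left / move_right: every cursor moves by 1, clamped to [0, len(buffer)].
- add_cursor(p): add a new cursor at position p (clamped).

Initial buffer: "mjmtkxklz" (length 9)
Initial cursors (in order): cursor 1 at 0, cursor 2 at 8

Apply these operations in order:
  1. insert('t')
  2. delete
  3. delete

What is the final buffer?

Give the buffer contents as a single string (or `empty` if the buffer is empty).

After op 1 (insert('t')): buffer="tmjmtkxkltz" (len 11), cursors c1@1 c2@10, authorship 1........2.
After op 2 (delete): buffer="mjmtkxklz" (len 9), cursors c1@0 c2@8, authorship .........
After op 3 (delete): buffer="mjmtkxkz" (len 8), cursors c1@0 c2@7, authorship ........

Answer: mjmtkxkz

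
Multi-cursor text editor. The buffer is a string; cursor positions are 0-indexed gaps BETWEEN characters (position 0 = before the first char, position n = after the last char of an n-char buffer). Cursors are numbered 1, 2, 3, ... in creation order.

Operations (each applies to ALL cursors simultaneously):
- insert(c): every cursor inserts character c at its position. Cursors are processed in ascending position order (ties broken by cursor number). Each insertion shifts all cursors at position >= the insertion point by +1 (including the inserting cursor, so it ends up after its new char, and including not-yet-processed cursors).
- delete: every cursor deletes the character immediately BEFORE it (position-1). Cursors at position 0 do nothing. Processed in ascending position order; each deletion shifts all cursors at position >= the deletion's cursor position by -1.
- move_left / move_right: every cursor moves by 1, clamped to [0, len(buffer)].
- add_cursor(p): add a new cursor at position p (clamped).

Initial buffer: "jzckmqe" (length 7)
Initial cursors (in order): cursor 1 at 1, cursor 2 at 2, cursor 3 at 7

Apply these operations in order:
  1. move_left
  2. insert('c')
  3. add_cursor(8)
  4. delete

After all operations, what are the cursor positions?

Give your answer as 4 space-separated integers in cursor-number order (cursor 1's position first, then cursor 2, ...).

Answer: 0 1 5 5

Derivation:
After op 1 (move_left): buffer="jzckmqe" (len 7), cursors c1@0 c2@1 c3@6, authorship .......
After op 2 (insert('c')): buffer="cjczckmqce" (len 10), cursors c1@1 c2@3 c3@9, authorship 1.2.....3.
After op 3 (add_cursor(8)): buffer="cjczckmqce" (len 10), cursors c1@1 c2@3 c4@8 c3@9, authorship 1.2.....3.
After op 4 (delete): buffer="jzckme" (len 6), cursors c1@0 c2@1 c3@5 c4@5, authorship ......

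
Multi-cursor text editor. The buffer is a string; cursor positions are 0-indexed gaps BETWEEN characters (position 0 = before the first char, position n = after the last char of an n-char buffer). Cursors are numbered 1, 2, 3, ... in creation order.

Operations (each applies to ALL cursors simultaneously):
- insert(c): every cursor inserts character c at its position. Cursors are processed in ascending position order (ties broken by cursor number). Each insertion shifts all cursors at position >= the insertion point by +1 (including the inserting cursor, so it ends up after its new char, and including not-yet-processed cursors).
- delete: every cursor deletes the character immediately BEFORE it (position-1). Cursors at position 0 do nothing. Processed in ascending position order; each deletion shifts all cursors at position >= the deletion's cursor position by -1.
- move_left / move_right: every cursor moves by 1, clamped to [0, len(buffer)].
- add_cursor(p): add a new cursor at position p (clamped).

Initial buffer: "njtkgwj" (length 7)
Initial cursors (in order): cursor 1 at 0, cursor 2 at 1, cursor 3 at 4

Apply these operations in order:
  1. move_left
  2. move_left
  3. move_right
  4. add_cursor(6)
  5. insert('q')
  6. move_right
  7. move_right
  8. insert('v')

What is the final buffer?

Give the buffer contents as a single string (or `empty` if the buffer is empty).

Answer: nqqjtvvqkgvwqjv

Derivation:
After op 1 (move_left): buffer="njtkgwj" (len 7), cursors c1@0 c2@0 c3@3, authorship .......
After op 2 (move_left): buffer="njtkgwj" (len 7), cursors c1@0 c2@0 c3@2, authorship .......
After op 3 (move_right): buffer="njtkgwj" (len 7), cursors c1@1 c2@1 c3@3, authorship .......
After op 4 (add_cursor(6)): buffer="njtkgwj" (len 7), cursors c1@1 c2@1 c3@3 c4@6, authorship .......
After op 5 (insert('q')): buffer="nqqjtqkgwqj" (len 11), cursors c1@3 c2@3 c3@6 c4@10, authorship .12..3...4.
After op 6 (move_right): buffer="nqqjtqkgwqj" (len 11), cursors c1@4 c2@4 c3@7 c4@11, authorship .12..3...4.
After op 7 (move_right): buffer="nqqjtqkgwqj" (len 11), cursors c1@5 c2@5 c3@8 c4@11, authorship .12..3...4.
After op 8 (insert('v')): buffer="nqqjtvvqkgvwqjv" (len 15), cursors c1@7 c2@7 c3@11 c4@15, authorship .12..123..3.4.4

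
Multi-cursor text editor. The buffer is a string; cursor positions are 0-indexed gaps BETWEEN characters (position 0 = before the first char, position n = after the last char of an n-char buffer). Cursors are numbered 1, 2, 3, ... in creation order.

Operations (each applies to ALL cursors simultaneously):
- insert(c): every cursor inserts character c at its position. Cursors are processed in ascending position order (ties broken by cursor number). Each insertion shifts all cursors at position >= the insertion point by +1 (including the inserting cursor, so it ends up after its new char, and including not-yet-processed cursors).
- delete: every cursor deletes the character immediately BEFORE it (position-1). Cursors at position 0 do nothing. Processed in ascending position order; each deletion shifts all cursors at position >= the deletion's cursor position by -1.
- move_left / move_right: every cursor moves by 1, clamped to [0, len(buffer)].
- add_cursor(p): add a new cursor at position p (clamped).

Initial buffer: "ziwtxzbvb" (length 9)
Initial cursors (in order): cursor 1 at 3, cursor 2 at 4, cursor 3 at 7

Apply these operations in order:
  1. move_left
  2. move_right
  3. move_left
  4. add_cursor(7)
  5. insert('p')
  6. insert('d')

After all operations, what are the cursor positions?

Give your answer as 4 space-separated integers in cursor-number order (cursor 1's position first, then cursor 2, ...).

Answer: 4 7 12 15

Derivation:
After op 1 (move_left): buffer="ziwtxzbvb" (len 9), cursors c1@2 c2@3 c3@6, authorship .........
After op 2 (move_right): buffer="ziwtxzbvb" (len 9), cursors c1@3 c2@4 c3@7, authorship .........
After op 3 (move_left): buffer="ziwtxzbvb" (len 9), cursors c1@2 c2@3 c3@6, authorship .........
After op 4 (add_cursor(7)): buffer="ziwtxzbvb" (len 9), cursors c1@2 c2@3 c3@6 c4@7, authorship .........
After op 5 (insert('p')): buffer="zipwptxzpbpvb" (len 13), cursors c1@3 c2@5 c3@9 c4@11, authorship ..1.2...3.4..
After op 6 (insert('d')): buffer="zipdwpdtxzpdbpdvb" (len 17), cursors c1@4 c2@7 c3@12 c4@15, authorship ..11.22...33.44..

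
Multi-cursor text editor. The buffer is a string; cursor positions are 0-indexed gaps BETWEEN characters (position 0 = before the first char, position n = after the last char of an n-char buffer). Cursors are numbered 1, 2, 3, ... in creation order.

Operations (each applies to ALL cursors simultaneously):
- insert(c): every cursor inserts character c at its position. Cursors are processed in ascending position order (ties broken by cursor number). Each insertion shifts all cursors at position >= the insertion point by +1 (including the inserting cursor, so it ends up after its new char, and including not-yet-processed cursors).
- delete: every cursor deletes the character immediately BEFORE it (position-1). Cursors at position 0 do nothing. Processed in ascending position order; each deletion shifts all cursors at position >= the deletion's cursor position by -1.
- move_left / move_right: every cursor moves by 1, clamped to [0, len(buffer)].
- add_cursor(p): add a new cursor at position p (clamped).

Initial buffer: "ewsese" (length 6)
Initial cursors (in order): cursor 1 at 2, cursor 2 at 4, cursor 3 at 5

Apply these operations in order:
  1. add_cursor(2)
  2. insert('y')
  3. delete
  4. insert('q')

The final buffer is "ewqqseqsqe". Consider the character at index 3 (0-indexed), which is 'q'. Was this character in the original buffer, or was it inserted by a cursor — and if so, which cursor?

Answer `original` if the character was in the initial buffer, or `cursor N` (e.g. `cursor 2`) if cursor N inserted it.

After op 1 (add_cursor(2)): buffer="ewsese" (len 6), cursors c1@2 c4@2 c2@4 c3@5, authorship ......
After op 2 (insert('y')): buffer="ewyyseysye" (len 10), cursors c1@4 c4@4 c2@7 c3@9, authorship ..14..2.3.
After op 3 (delete): buffer="ewsese" (len 6), cursors c1@2 c4@2 c2@4 c3@5, authorship ......
After op 4 (insert('q')): buffer="ewqqseqsqe" (len 10), cursors c1@4 c4@4 c2@7 c3@9, authorship ..14..2.3.
Authorship (.=original, N=cursor N): . . 1 4 . . 2 . 3 .
Index 3: author = 4

Answer: cursor 4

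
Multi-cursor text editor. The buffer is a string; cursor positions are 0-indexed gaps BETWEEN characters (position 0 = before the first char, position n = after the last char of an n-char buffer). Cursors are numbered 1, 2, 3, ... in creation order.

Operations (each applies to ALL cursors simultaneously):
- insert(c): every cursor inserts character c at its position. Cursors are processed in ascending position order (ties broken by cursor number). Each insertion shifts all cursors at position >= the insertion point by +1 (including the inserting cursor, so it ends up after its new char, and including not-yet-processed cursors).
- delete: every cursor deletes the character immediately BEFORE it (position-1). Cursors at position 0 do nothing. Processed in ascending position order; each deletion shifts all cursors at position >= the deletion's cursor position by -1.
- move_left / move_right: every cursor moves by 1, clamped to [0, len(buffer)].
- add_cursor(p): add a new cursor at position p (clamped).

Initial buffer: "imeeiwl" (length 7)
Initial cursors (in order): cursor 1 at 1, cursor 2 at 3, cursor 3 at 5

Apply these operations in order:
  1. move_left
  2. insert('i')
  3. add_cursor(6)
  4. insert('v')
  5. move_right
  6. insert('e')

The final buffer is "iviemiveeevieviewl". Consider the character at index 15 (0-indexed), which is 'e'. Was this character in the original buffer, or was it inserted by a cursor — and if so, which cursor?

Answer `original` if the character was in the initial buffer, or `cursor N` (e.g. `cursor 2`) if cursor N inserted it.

After op 1 (move_left): buffer="imeeiwl" (len 7), cursors c1@0 c2@2 c3@4, authorship .......
After op 2 (insert('i')): buffer="iimieeiiwl" (len 10), cursors c1@1 c2@4 c3@7, authorship 1..2..3...
After op 3 (add_cursor(6)): buffer="iimieeiiwl" (len 10), cursors c1@1 c2@4 c4@6 c3@7, authorship 1..2..3...
After op 4 (insert('v')): buffer="ivimiveeviviwl" (len 14), cursors c1@2 c2@6 c4@9 c3@11, authorship 11..22..433...
After op 5 (move_right): buffer="ivimiveeviviwl" (len 14), cursors c1@3 c2@7 c4@10 c3@12, authorship 11..22..433...
After op 6 (insert('e')): buffer="iviemiveeevieviewl" (len 18), cursors c1@4 c2@9 c4@13 c3@16, authorship 11.1.22.2.4343.3..
Authorship (.=original, N=cursor N): 1 1 . 1 . 2 2 . 2 . 4 3 4 3 . 3 . .
Index 15: author = 3

Answer: cursor 3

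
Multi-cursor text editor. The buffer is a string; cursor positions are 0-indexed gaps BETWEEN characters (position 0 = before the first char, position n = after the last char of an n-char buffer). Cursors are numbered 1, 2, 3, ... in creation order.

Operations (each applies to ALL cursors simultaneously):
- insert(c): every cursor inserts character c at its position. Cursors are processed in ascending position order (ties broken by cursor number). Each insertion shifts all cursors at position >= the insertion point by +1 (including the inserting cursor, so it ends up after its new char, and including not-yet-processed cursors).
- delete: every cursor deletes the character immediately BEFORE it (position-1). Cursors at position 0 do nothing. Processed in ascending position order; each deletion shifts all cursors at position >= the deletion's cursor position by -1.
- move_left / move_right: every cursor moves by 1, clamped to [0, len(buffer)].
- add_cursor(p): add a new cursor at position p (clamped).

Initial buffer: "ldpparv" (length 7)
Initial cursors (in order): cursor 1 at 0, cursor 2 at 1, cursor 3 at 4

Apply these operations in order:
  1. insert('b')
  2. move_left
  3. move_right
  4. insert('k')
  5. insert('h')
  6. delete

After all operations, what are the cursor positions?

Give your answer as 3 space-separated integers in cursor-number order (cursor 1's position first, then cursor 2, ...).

Answer: 2 5 10

Derivation:
After op 1 (insert('b')): buffer="blbdppbarv" (len 10), cursors c1@1 c2@3 c3@7, authorship 1.2...3...
After op 2 (move_left): buffer="blbdppbarv" (len 10), cursors c1@0 c2@2 c3@6, authorship 1.2...3...
After op 3 (move_right): buffer="blbdppbarv" (len 10), cursors c1@1 c2@3 c3@7, authorship 1.2...3...
After op 4 (insert('k')): buffer="bklbkdppbkarv" (len 13), cursors c1@2 c2@5 c3@10, authorship 11.22...33...
After op 5 (insert('h')): buffer="bkhlbkhdppbkharv" (len 16), cursors c1@3 c2@7 c3@13, authorship 111.222...333...
After op 6 (delete): buffer="bklbkdppbkarv" (len 13), cursors c1@2 c2@5 c3@10, authorship 11.22...33...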